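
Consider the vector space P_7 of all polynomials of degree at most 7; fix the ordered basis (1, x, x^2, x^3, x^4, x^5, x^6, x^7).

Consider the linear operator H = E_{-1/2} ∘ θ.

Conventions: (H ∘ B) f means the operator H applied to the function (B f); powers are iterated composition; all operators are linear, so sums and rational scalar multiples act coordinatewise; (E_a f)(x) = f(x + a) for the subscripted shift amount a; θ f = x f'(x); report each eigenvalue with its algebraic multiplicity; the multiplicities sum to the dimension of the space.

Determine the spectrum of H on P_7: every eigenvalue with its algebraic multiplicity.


λ = 0 (multiplicity 1), λ = 1 (multiplicity 1), λ = 2 (multiplicity 1), λ = 3 (multiplicity 1), λ = 4 (multiplicity 1), λ = 5 (multiplicity 1), λ = 6 (multiplicity 1), λ = 7 (multiplicity 1)

image of 1: 0
image of x: x - 1/2
image of x^2: 2x^2 - 2x + 1/2
image of x^3: 3x^3 - (9/2)x^2 + (9/4)x - 3/8
image of x^4: 4x^4 - 8x^3 + 6x^2 - 2x + 1/4
image of x^5: 5x^5 - (25/2)x^4 + (25/2)x^3 - (25/4)x^2 + (25/16)x - 5/32
image of x^6: 6x^6 - 18x^5 + (45/2)x^4 - 15x^3 + (45/8)x^2 - (9/8)x + 3/32
image of x^7: 7x^7 - (49/2)x^6 + (147/4)x^5 - (245/8)x^4 + (245/16)x^3 - (147/32)x^2 + (49/64)x - 7/128
the matrix is upper triangular; its diagonal is (0, 1, 2, 3, 4, 5, 6, 7)
for a triangular matrix the eigenvalues are the diagonal entries, with algebraic multiplicity their repetition count


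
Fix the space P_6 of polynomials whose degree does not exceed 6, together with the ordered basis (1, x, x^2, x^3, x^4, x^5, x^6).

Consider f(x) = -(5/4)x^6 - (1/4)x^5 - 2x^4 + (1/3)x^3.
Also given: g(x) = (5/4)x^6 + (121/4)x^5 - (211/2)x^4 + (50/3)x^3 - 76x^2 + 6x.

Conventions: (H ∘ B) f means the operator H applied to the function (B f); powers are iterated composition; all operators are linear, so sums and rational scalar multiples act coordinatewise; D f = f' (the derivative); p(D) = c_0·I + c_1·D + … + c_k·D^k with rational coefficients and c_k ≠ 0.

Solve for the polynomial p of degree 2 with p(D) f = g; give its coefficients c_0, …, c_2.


p(D) = -I − 4·D + 3·D^2, i.e. c_0 = -1, c_1 = -4, c_2 = 3

D^0 f = -(5/4)x^6 - (1/4)x^5 - 2x^4 + (1/3)x^3
D^1 f = -(15/2)x^5 - (5/4)x^4 - 8x^3 + x^2
D^2 f = -(75/2)x^4 - 5x^3 - 24x^2 + 2x
matching coefficients of g against c_0 f + c_1 Df + … from the top degree down determines the c_i
solution: c_0 = -1, c_1 = -4, c_2 = 3


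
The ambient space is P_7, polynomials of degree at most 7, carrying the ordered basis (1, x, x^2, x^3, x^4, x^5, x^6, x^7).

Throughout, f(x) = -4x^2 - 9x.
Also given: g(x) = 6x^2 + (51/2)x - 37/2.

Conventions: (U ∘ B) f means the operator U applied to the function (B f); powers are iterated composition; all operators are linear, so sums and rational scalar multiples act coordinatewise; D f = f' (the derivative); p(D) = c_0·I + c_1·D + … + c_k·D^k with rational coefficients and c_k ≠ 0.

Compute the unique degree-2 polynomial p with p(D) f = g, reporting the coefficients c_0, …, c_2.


D^0 f = -4x^2 - 9x
D^1 f = -8x - 9
D^2 f = -8
matching coefficients of g against c_0 f + c_1 Df + … from the top degree down determines the c_i
solution: c_0 = -3/2, c_1 = -3/2, c_2 = 4

p(D) = -(3/2)·I − (3/2)·D + 4·D^2, i.e. c_0 = -3/2, c_1 = -3/2, c_2 = 4


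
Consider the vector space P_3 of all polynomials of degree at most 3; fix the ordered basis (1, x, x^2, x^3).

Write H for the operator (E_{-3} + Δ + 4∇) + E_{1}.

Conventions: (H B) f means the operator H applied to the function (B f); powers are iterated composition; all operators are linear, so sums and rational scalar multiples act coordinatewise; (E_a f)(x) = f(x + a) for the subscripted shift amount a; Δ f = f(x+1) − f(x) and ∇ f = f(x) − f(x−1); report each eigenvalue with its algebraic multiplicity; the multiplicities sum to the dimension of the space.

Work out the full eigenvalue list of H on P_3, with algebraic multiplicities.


image of 1: 2
image of x: 2x + 3
image of x^2: 2x^2 + 6x + 7
image of x^3: 2x^3 + 9x^2 + 21x - 21
the matrix is upper triangular; its diagonal is (2, 2, 2, 2)
for a triangular matrix the eigenvalues are the diagonal entries, with algebraic multiplicity their repetition count

λ = 2 (multiplicity 4)


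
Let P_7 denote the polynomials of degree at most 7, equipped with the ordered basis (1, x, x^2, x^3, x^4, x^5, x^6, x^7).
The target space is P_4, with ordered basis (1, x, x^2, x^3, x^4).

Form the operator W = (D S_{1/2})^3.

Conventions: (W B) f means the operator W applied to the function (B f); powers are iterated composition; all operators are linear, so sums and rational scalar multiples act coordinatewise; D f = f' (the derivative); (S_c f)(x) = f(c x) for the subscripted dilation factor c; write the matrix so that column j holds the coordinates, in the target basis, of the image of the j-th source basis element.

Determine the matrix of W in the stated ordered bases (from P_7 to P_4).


image of 1: 0
image of x: 0
image of x^2: 0
image of x^3: 3/32
image of x^4: (3/64)x
image of x^5: (15/1024)x^2
image of x^6: (15/4096)x^3
image of x^7: (105/131072)x^4
each image's coordinates form column j of the matrix

the matrix is [[0, 0, 0, 3/32, 0, 0, 0, 0]; [0, 0, 0, 0, 3/64, 0, 0, 0]; [0, 0, 0, 0, 0, 15/1024, 0, 0]; [0, 0, 0, 0, 0, 0, 15/4096, 0]; [0, 0, 0, 0, 0, 0, 0, 105/131072]] (rows listed top to bottom)


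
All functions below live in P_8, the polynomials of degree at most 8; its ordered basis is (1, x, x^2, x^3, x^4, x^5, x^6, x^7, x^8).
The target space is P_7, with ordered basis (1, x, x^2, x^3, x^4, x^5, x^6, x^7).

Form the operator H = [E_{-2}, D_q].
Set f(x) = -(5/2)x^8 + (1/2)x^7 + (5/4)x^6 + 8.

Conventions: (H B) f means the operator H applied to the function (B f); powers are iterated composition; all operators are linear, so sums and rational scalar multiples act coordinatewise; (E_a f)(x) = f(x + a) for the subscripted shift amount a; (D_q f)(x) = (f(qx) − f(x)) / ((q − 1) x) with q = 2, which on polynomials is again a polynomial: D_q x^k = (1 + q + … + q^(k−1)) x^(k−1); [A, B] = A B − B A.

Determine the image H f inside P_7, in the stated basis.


D_q f = -(1275/2)x^7 + (127/2)x^6 + (315/4)x^5
E_{-2} D_q f = -(1275/2)x^7 + (17977/2)x^6 - (216933/4)x^5 + (363045/2)x^4 - 364010x^3 + 437340x^2 - 291492x + 83144
E_{-2} f = -(5/2)x^8 + (81/2)x^7 - (1143/4)x^6 + 1147x^5 - 2865x^4 + 4560x^3 - 4516x^2 + 2544x - 616
D_q E_{-2} f = -(1275/2)x^7 + (10287/2)x^6 - (72009/4)x^5 + 35557x^4 - 42975x^3 + 31920x^2 - 13548x + 2544
[E_{-2}, D_q] f = 3845x^6 - 36231x^5 + (291931/2)x^4 - 321035x^3 + 405420x^2 - 277944x + 80600

the result is g(x) = 3845x^6 - 36231x^5 + (291931/2)x^4 - 321035x^3 + 405420x^2 - 277944x + 80600


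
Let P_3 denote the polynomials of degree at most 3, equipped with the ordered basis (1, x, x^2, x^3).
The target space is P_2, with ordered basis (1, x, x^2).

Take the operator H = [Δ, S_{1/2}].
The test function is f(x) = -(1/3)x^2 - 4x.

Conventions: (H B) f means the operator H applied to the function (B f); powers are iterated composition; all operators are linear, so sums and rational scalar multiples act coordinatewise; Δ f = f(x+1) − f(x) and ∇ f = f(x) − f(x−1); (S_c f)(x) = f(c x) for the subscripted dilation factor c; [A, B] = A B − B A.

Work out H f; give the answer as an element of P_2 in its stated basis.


the result is g(x) = (1/6)x + 9/4

S_{1/2} f = -(1/12)x^2 - 2x
Δ S_{1/2} f = -(1/6)x - 25/12
Δ f = -(2/3)x - 13/3
S_{1/2} Δ f = -(1/3)x - 13/3
[Δ, S_{1/2}] f = (1/6)x + 9/4


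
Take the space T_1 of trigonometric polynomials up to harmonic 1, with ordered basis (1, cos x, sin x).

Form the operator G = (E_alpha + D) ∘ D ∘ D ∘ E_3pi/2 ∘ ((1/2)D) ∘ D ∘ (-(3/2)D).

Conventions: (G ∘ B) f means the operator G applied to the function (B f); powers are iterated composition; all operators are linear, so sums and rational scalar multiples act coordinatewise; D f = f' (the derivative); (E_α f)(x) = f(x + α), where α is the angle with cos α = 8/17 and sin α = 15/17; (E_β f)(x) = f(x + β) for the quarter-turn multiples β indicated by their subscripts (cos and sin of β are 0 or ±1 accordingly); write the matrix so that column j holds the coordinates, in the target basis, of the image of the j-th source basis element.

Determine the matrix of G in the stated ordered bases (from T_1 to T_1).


the matrix is [[0, 0, 0]; [0, -6/17, -24/17]; [0, 24/17, -6/17]] (rows listed top to bottom)

image of 1: 0
image of cos x: -(6/17)cos x + (24/17)sin x
image of sin x: -(24/17)cos x - (6/17)sin x
each image's coordinates form column j of the matrix


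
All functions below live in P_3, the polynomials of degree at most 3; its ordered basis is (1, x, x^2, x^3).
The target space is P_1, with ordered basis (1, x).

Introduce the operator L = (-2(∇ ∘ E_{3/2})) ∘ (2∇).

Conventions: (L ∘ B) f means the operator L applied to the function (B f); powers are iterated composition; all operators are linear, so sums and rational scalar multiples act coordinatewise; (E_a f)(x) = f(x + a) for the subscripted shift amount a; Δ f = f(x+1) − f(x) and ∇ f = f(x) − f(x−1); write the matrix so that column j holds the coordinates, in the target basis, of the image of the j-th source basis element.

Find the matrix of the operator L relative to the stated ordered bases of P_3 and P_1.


image of 1: 0
image of x: 0
image of x^2: -8
image of x^3: -24x - 12
each image's coordinates form column j of the matrix

the matrix is [[0, 0, -8, -12]; [0, 0, 0, -24]] (rows listed top to bottom)


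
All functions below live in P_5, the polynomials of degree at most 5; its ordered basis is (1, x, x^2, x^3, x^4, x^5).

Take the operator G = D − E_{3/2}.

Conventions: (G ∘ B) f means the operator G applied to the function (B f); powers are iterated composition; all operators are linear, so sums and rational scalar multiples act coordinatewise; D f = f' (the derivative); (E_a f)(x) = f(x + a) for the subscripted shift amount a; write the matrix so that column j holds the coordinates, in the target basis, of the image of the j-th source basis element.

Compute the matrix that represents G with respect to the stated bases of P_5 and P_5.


image of 1: -1
image of x: -x - 1/2
image of x^2: -x^2 - x - 9/4
image of x^3: -x^3 - (3/2)x^2 - (27/4)x - 27/8
image of x^4: -x^4 - 2x^3 - (27/2)x^2 - (27/2)x - 81/16
image of x^5: -x^5 - (5/2)x^4 - (45/2)x^3 - (135/4)x^2 - (405/16)x - 243/32
each image's coordinates form column j of the matrix

the matrix is [[-1, -1/2, -9/4, -27/8, -81/16, -243/32]; [0, -1, -1, -27/4, -27/2, -405/16]; [0, 0, -1, -3/2, -27/2, -135/4]; [0, 0, 0, -1, -2, -45/2]; [0, 0, 0, 0, -1, -5/2]; [0, 0, 0, 0, 0, -1]] (rows listed top to bottom)


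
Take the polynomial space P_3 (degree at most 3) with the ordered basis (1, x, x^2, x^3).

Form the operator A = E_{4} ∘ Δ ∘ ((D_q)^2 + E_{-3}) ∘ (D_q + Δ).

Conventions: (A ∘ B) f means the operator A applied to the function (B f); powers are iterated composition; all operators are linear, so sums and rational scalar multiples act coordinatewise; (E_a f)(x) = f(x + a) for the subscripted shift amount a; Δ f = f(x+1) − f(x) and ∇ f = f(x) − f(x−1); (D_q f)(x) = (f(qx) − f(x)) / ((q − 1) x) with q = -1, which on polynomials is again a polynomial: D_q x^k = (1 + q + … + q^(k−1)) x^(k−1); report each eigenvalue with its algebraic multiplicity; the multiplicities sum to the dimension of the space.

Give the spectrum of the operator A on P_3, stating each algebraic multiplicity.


image of 1: 0
image of x: 0
image of x^2: 2
image of x^3: 8x + 15
the matrix is upper triangular; its diagonal is (0, 0, 0, 0)
for a triangular matrix the eigenvalues are the diagonal entries, with algebraic multiplicity their repetition count

λ = 0 (multiplicity 4)


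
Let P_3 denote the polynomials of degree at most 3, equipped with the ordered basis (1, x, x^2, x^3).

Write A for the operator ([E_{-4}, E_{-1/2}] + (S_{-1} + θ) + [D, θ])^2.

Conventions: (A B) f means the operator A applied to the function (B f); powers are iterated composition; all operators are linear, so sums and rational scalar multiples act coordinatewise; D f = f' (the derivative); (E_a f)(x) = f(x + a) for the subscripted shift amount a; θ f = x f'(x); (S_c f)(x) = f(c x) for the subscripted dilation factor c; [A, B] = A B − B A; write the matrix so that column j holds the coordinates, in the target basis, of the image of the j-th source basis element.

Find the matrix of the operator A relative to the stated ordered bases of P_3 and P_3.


the matrix is [[1, 1, 2, 0]; [0, 0, 6, 6]; [0, 0, 9, 15]; [0, 0, 0, 4]] (rows listed top to bottom)

image of 1: 1
image of x: 1
image of x^2: 9x^2 + 6x + 2
image of x^3: 4x^3 + 15x^2 + 6x
each image's coordinates form column j of the matrix


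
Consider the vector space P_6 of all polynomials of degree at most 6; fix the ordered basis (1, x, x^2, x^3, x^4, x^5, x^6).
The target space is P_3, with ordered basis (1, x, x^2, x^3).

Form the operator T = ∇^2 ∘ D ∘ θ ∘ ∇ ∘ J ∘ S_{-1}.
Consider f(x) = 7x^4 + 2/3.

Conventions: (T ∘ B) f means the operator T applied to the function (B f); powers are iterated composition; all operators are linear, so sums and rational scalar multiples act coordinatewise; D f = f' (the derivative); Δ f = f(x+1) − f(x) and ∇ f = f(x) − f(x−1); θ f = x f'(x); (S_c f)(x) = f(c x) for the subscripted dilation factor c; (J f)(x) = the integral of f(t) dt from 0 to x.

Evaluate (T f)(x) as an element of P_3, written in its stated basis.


the result is g(x) = 672x - 924

S_{-1} f = 7x^4 + 2/3
J S_{-1} f = (7/5)x^5 + (2/3)x
∇ J S_{-1} f = 7x^4 - 14x^3 + 14x^2 - 7x + 31/15
θ (∇ ∘ J ∘ S_{-1}) f = 28x^4 - 42x^3 + 28x^2 - 7x
D θ (∇ ∘ J ∘ S_{-1}) f = 112x^3 - 126x^2 + 56x - 7
∇ (D ∘ θ) (∇ ∘ J ∘ S_{-1}) f = 336x^2 - 588x + 294
∇ ∇ (D ∘ θ) (∇ ∘ J ∘ S_{-1}) f = 672x - 924


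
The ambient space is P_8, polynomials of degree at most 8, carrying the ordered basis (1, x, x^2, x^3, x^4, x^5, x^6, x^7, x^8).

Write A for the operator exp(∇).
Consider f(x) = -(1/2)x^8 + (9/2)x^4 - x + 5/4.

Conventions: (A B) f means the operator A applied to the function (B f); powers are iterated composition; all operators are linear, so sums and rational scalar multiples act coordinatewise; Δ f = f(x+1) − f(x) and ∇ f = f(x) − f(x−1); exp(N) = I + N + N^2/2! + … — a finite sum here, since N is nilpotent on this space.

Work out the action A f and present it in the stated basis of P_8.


order-1 term: -4x^7 + 14x^6 - 28x^5 + 35x^4 - 10x^3 - 13x^2 + 14x - 5
order-2 term: -14x^6 + 84x^5 - 245x^4 + 420x^3 - 407x^2 + 198x - 32
order-3 term: -28x^5 + 210x^4 - 700x^3 + 1260x^2 - 1186x + 456
order-4 term: -35x^4 + 280x^3 - 910x^2 + 1400x - 846
order-5 term: -28x^3 + 210x^2 - 560x + 525
order-6 term: -14x^2 + 84x - 133
order-7 term: -4x + 14
order-8 term: -1/2
the series for exp(∇) f terminates at order 8
exp(∇) f = -(1/2)x^8 - 4x^7 + 28x^5 - (61/2)x^4 - 38x^3 + 126x^2 - 55x - 81/4

the image equals g(x) = -(1/2)x^8 - 4x^7 + 28x^5 - (61/2)x^4 - 38x^3 + 126x^2 - 55x - 81/4


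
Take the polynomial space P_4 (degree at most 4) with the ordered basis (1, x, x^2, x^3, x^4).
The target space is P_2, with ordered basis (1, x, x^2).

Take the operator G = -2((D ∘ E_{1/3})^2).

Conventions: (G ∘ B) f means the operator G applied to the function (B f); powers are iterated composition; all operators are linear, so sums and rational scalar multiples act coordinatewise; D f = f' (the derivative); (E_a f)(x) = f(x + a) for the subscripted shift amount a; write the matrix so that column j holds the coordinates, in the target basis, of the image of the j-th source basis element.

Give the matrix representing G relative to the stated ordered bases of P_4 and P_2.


the matrix is [[0, 0, -4, -8, -32/3]; [0, 0, 0, -12, -32]; [0, 0, 0, 0, -24]] (rows listed top to bottom)

image of 1: 0
image of x: 0
image of x^2: -4
image of x^3: -12x - 8
image of x^4: -24x^2 - 32x - 32/3
each image's coordinates form column j of the matrix


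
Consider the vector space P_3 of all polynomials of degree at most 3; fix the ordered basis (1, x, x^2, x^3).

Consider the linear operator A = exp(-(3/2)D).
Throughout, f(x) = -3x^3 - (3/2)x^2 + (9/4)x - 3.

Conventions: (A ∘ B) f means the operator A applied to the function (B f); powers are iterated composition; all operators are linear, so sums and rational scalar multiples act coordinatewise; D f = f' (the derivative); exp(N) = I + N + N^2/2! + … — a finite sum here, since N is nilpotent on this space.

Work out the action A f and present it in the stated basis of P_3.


order-1 term: (27/2)x^2 + (9/2)x - 27/8
order-2 term: -(81/4)x - 27/8
order-3 term: 81/8
the series for exp(-(3/2)D) f terminates at order 3
exp(-(3/2)D) f = -3x^3 + 12x^2 - (27/2)x + 3/8

the image equals g(x) = -3x^3 + 12x^2 - (27/2)x + 3/8


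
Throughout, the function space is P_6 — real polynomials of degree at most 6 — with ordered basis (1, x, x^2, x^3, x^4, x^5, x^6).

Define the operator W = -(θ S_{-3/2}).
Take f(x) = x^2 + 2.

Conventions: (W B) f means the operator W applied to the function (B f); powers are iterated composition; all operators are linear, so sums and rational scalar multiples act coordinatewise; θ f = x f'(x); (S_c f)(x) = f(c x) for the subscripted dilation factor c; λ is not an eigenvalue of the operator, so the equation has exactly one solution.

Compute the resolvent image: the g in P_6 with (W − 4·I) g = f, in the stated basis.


the result is g(x) = -(2/17)x^2 - 1/2

write g with unknown coordinates in the stated basis and equate coefficients in (W − 4·I) g = f
solving from the highest basis element down gives g = -(2/17)x^2 - 1/2
check: W g = (9/17)x^2
so W g − 4·g = x^2 + 2 = f ✓


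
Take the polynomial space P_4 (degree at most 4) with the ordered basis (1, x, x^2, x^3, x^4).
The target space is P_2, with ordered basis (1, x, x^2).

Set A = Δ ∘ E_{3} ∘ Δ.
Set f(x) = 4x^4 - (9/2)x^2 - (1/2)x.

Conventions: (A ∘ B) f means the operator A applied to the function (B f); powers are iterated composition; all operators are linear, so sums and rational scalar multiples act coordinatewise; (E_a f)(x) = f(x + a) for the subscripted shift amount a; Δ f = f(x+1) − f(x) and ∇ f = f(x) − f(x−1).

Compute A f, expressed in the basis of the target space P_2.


Δ f = 16x^3 + 24x^2 + 7x - 1
E_{3} Δ f = 16x^3 + 168x^2 + 583x + 668
Δ (E_{3} ∘ Δ) f = 48x^2 + 384x + 767

the result is g(x) = 48x^2 + 384x + 767


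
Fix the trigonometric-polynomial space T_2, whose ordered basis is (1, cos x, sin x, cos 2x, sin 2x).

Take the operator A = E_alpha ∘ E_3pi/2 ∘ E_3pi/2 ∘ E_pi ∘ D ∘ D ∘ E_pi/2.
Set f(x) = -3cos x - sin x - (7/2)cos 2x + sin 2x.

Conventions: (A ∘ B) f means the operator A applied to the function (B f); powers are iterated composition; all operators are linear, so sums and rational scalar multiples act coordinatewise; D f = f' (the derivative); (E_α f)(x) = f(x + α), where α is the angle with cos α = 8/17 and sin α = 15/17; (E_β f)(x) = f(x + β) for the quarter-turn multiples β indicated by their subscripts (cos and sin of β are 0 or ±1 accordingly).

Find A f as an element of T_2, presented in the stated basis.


the image equals g(x) = -(37/17)cos x - (39/17)sin x + (3214/289)cos 2x + (2716/289)sin 2x

E_pi/2 f = -cos x + 3sin x + (7/2)cos 2x - sin 2x
D E_pi/2 f = 3cos x + sin x - 2cos 2x - 7sin 2x
D D E_pi/2 f = cos x - 3sin x - 14cos 2x + 4sin 2x
E_pi D D E_pi/2 f = -cos x + 3sin x - 14cos 2x + 4sin 2x
E_3pi/2 (E_pi ∘ D ∘ D) E_pi/2 f = -3cos x - sin x + 14cos 2x - 4sin 2x
E_3pi/2 E_3pi/2 (E_pi ∘ D ∘ D) E_pi/2 f = cos x - 3sin x - 14cos 2x + 4sin 2x
E_alpha E_3pi/2 E_3pi/2 (E_pi ∘ D ∘ D) E_pi/2 f = -(37/17)cos x - (39/17)sin x + (3214/289)cos 2x + (2716/289)sin 2x


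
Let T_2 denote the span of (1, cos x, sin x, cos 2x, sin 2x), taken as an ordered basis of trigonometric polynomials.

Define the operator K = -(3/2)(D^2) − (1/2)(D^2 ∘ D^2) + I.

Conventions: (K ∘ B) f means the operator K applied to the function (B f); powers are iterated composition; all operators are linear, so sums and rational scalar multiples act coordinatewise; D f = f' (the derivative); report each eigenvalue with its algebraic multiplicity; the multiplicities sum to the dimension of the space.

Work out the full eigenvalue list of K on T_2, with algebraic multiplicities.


image of 1: 1
image of cos x: 2cos x
image of sin x: 2sin x
image of cos 2x: -cos 2x
image of sin 2x: -sin 2x
the matrix is diagonal; its diagonal is (1, 2, 2, -1, -1)
for a triangular matrix the eigenvalues are the diagonal entries, with algebraic multiplicity their repetition count

λ = -1 (multiplicity 2), λ = 1 (multiplicity 1), λ = 2 (multiplicity 2)


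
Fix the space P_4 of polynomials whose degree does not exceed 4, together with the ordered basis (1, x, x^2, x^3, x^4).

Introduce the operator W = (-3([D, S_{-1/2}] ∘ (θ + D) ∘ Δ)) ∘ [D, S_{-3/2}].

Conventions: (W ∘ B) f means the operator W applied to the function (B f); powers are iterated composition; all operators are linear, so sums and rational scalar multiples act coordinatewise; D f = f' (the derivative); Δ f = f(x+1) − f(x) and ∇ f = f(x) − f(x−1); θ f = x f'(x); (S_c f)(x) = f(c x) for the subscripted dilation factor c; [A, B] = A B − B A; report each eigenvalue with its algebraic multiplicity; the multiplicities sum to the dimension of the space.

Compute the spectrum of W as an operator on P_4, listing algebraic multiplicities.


λ = 0 (multiplicity 5)

image of 1: 0
image of x: 0
image of x^2: 0
image of x^3: -1215/8
image of x^4: -(3645/4)x + 10935/8
the matrix is upper triangular; its diagonal is (0, 0, 0, 0, 0)
for a triangular matrix the eigenvalues are the diagonal entries, with algebraic multiplicity their repetition count


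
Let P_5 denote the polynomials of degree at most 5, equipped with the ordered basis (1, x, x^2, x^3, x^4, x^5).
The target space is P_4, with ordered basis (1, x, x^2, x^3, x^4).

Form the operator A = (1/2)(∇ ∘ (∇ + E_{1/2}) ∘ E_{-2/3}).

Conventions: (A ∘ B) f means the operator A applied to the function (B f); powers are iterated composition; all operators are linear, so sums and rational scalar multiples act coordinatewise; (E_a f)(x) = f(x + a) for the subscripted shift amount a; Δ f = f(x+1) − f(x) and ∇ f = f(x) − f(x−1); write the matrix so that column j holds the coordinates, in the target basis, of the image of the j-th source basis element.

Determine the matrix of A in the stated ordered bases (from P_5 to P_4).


image of 1: 0
image of x: 1/2
image of x^2: x + 1/3
image of x^3: (3/2)x^2 + x - 101/24
image of x^4: 2x^3 + 2x^2 - (101/6)x + 452/27
image of x^5: (5/2)x^4 + (10/3)x^3 - (505/12)x^2 + (2260/27)x - 138799/2592
each image's coordinates form column j of the matrix

the matrix is [[0, 1/2, 1/3, -101/24, 452/27, -138799/2592]; [0, 0, 1, 1, -101/6, 2260/27]; [0, 0, 0, 3/2, 2, -505/12]; [0, 0, 0, 0, 2, 10/3]; [0, 0, 0, 0, 0, 5/2]] (rows listed top to bottom)


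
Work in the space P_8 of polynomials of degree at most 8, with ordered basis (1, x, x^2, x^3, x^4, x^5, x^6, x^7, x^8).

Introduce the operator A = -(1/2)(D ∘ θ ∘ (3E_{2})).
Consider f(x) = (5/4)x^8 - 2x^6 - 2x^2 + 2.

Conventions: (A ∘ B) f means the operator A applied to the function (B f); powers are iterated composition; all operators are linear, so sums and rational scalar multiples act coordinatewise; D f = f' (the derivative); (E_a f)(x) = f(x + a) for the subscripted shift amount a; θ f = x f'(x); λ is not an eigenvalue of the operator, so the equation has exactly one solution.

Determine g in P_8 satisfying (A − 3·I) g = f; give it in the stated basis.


g(x) = -(5/12)x^8 + (40/3)x^7 - (488/3)x^6 + 408x^5 + (22900/3)x^4 - 41760x^3 - (220318/3)x^2 + 277972x + 398524/3

write g with unknown coordinates in the stated basis and equate coefficients in (A − 3·I) g = f
solving from the highest basis element down gives g = -(5/12)x^8 + (40/3)x^7 - (488/3)x^6 + 408x^5 + (22900/3)x^4 - 41760x^3 - (220318/3)x^2 + 277972x + 398524/3
check: A g = 40x^7 - 490x^6 + 1224x^5 + 22900x^4 - 125280x^3 - 220320x^2 + 833916x + 398526
so A g − 3·g = (5/4)x^8 - 2x^6 - 2x^2 + 2 = f ✓


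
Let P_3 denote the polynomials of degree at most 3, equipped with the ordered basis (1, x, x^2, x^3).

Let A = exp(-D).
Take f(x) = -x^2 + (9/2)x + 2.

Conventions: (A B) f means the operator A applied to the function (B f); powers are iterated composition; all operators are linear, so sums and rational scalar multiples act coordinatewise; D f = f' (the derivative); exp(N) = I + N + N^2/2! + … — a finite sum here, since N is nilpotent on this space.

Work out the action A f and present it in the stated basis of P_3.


the result is g(x) = -x^2 + (13/2)x - 7/2

order-1 term: 2x - 9/2
order-2 term: -1
the series for exp(-D) f terminates at order 2
exp(-D) f = -x^2 + (13/2)x - 7/2


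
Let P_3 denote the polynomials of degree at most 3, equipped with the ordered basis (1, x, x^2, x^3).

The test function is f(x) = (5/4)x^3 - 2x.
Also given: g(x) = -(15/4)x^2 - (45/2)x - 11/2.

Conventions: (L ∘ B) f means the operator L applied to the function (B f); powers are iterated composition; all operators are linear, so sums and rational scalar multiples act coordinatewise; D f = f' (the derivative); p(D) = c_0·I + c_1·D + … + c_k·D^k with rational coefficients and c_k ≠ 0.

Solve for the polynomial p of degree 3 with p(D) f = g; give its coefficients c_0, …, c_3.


p(D) = -D − 3·D^2 − D^3, i.e. c_0 = 0, c_1 = -1, c_2 = -3, c_3 = -1

D^0 f = (5/4)x^3 - 2x
D^1 f = (15/4)x^2 - 2
D^2 f = (15/2)x
D^3 f = 15/2
matching coefficients of g against c_0 f + c_1 Df + … from the top degree down determines the c_i
solution: c_0 = 0, c_1 = -1, c_2 = -3, c_3 = -1


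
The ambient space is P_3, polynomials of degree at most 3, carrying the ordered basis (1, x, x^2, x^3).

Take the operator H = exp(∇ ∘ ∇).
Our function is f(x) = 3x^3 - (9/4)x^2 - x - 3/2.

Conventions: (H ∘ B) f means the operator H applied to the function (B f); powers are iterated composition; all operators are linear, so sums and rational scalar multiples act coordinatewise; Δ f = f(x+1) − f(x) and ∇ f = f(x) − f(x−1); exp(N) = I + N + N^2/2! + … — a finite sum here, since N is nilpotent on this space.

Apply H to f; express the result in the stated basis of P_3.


order-1 term: 18x - 45/2
the series for exp(∇ ∘ ∇) f terminates at order 1
exp(∇ ∘ ∇) f = 3x^3 - (9/4)x^2 + 17x - 24

the result is g(x) = 3x^3 - (9/4)x^2 + 17x - 24


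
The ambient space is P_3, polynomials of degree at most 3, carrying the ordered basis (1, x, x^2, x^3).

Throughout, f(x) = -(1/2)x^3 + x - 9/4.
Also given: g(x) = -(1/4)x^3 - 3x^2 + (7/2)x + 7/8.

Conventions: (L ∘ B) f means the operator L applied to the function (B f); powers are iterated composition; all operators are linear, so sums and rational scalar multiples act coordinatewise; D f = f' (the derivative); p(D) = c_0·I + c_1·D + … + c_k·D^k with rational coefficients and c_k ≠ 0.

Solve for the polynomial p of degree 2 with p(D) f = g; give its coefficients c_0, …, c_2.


D^0 f = -(1/2)x^3 + x - 9/4
D^1 f = -(3/2)x^2 + 1
D^2 f = -3x
matching coefficients of g against c_0 f + c_1 Df + … from the top degree down determines the c_i
solution: c_0 = 1/2, c_1 = 2, c_2 = -1

p(D) = (1/2)·I + 2·D − D^2, i.e. c_0 = 1/2, c_1 = 2, c_2 = -1


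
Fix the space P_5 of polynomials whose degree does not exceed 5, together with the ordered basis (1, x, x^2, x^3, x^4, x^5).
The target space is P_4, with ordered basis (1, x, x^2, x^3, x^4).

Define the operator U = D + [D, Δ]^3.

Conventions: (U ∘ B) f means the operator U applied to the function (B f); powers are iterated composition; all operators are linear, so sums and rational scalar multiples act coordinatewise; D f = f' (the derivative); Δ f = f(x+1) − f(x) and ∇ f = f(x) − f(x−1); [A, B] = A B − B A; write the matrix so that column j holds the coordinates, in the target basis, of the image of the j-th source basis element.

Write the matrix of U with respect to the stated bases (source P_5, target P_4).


the matrix is [[0, 1, 0, 0, 0, 0]; [0, 0, 2, 0, 0, 0]; [0, 0, 0, 3, 0, 0]; [0, 0, 0, 0, 4, 0]; [0, 0, 0, 0, 0, 5]] (rows listed top to bottom)

image of 1: 0
image of x: 1
image of x^2: 2x
image of x^3: 3x^2
image of x^4: 4x^3
image of x^5: 5x^4
each image's coordinates form column j of the matrix


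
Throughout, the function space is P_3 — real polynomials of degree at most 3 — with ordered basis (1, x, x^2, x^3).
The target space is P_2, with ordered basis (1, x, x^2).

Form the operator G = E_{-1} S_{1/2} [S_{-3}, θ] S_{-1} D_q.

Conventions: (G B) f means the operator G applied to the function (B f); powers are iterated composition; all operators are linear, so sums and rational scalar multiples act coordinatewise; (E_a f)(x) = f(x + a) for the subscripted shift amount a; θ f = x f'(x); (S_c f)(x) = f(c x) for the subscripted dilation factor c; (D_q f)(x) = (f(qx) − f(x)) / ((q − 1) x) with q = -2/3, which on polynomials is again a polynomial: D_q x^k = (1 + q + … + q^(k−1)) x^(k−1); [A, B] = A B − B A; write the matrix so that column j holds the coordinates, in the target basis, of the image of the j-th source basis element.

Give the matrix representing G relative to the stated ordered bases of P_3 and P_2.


the matrix is [[0, 0, 0, 0]; [0, 0, 0, 0]; [0, 0, 0, 0]] (rows listed top to bottom)

image of 1: 0
image of x: 0
image of x^2: 0
image of x^3: 0
each image's coordinates form column j of the matrix


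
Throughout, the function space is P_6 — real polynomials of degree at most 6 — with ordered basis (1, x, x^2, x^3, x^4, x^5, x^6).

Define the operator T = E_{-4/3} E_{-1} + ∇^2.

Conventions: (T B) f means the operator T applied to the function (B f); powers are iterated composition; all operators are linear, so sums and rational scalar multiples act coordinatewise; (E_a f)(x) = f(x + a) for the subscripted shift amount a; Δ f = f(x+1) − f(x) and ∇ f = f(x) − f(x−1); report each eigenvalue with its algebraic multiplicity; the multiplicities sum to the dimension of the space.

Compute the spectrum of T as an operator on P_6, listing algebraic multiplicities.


image of 1: 1
image of x: x - 7/3
image of x^2: x^2 - (14/3)x + 67/9
image of x^3: x^3 - 7x^2 + (67/3)x - 505/27
image of x^4: x^4 - (28/3)x^3 + (134/3)x^2 - (2020/27)x + 3535/81
image of x^5: x^5 - (35/3)x^4 + (670/9)x^3 - (5050/27)x^2 + (17675/81)x - 24097/243
image of x^6: x^6 - 14x^5 + (335/3)x^4 - (10100/27)x^3 + (17675/27)x^2 - (48194/81)x + 162847/729
the matrix is upper triangular; its diagonal is (1, 1, 1, 1, 1, 1, 1)
for a triangular matrix the eigenvalues are the diagonal entries, with algebraic multiplicity their repetition count

λ = 1 (multiplicity 7)


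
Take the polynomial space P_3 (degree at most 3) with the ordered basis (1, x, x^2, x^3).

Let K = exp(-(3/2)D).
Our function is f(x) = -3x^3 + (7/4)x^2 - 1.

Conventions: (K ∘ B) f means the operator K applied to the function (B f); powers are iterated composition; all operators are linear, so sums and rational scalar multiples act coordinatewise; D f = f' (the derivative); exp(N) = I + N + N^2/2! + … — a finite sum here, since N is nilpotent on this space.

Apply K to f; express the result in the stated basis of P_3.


the result is g(x) = -3x^3 + (61/4)x^2 - (51/2)x + 209/16

order-1 term: (27/2)x^2 - (21/4)x
order-2 term: -(81/4)x + 63/16
order-3 term: 81/8
the series for exp(-(3/2)D) f terminates at order 3
exp(-(3/2)D) f = -3x^3 + (61/4)x^2 - (51/2)x + 209/16


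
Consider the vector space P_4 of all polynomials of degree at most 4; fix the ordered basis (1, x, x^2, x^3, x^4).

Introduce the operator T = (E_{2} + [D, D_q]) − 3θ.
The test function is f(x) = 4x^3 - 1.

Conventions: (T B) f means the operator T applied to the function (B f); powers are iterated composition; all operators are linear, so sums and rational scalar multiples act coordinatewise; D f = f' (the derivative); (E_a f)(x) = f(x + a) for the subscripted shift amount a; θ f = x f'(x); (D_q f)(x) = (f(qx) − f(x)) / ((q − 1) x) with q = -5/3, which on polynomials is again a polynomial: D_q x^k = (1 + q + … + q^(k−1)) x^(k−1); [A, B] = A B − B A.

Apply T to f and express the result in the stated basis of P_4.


E_{2} f = 4x^3 + 24x^2 + 48x + 31
D_q f = (76/9)x^2
D D_q f = (152/9)x
D f = 12x^2
D_q D f = -8x
[D, D_q] f = (224/9)x
(E_{2} + [D, D_q]) f = 4x^3 + 24x^2 + (656/9)x + 31
θ f = 12x^3
(-3θ) f = -36x^3
((E_{2} + [D, D_q]) − 3θ) f = -32x^3 + 24x^2 + (656/9)x + 31

the image equals g(x) = -32x^3 + 24x^2 + (656/9)x + 31


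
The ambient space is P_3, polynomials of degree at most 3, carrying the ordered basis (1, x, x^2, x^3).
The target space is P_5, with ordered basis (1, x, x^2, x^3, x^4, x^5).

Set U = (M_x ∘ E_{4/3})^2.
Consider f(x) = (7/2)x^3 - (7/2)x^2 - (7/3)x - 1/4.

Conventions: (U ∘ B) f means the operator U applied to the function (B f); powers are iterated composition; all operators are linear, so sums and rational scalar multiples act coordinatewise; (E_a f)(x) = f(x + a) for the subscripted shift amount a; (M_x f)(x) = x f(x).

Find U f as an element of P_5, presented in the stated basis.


g(x) = (7/2)x^5 + (175/6)x^4 + (259/3)x^3 + (11509/108)x^2 + (3781/81)x

E_{4/3} f = (7/2)x^3 + (21/2)x^2 + 7x - 139/108
M_x E_{4/3} f = (7/2)x^4 + (21/2)x^3 + 7x^2 - (139/108)x
E_{4/3} (M_x ∘ E_{4/3}) f = (7/2)x^4 + (175/6)x^3 + (259/3)x^2 + (11509/108)x + 3781/81
M_x E_{4/3} (M_x ∘ E_{4/3}) f = (7/2)x^5 + (175/6)x^4 + (259/3)x^3 + (11509/108)x^2 + (3781/81)x


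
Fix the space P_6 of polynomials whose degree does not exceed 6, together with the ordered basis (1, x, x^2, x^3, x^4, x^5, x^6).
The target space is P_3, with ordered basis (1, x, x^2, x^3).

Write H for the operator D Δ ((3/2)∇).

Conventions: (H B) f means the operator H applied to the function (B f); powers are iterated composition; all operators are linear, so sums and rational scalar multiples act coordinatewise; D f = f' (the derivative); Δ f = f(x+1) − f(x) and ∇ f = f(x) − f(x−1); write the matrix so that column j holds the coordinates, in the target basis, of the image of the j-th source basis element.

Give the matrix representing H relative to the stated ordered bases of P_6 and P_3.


image of 1: 0
image of x: 0
image of x^2: 0
image of x^3: 9
image of x^4: 36x
image of x^5: 90x^2 + 15
image of x^6: 180x^3 + 90x
each image's coordinates form column j of the matrix

the matrix is [[0, 0, 0, 9, 0, 15, 0]; [0, 0, 0, 0, 36, 0, 90]; [0, 0, 0, 0, 0, 90, 0]; [0, 0, 0, 0, 0, 0, 180]] (rows listed top to bottom)


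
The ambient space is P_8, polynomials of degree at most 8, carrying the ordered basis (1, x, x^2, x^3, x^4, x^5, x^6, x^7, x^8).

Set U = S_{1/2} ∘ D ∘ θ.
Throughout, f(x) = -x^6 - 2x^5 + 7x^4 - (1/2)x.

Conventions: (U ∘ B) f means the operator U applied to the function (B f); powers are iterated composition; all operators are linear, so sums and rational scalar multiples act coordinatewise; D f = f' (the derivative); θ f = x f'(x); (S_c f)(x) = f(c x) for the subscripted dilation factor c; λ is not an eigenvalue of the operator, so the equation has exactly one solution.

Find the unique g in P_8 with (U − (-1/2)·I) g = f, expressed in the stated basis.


write g with unknown coordinates in the stated basis and equate coefficients in (U − (-1/2)·I) g = f
solving from the highest basis element down gives g = -2x^6 + (1/2)x^5 + (199/16)x^4 - (199/4)x^3 + (1791/8)x^2 - (1793/2)x + 1793
check: U g = -(9/4)x^5 + (25/32)x^4 + (199/8)x^3 - (1791/16)x^2 + (1791/4)x - 1793/2
so U g − (-1/2)·g = -x^6 - 2x^5 + 7x^4 - (1/2)x = f ✓

g(x) = -2x^6 + (1/2)x^5 + (199/16)x^4 - (199/4)x^3 + (1791/8)x^2 - (1793/2)x + 1793


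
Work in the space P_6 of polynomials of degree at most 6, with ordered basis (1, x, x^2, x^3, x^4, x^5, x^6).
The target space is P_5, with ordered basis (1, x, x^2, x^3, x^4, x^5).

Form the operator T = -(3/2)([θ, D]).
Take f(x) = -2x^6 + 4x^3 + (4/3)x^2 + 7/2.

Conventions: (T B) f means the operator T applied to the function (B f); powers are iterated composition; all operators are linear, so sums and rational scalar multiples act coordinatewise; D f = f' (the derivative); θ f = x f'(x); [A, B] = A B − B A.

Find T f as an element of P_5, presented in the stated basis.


D f = -12x^5 + 12x^2 + (8/3)x
θ D f = -60x^5 + 24x^2 + (8/3)x
θ f = -12x^6 + 12x^3 + (8/3)x^2
D θ f = -72x^5 + 36x^2 + (16/3)x
[θ, D] f = 12x^5 - 12x^2 - (8/3)x
(-(3/2)([θ, D])) f = -18x^5 + 18x^2 + 4x

the image equals g(x) = -18x^5 + 18x^2 + 4x


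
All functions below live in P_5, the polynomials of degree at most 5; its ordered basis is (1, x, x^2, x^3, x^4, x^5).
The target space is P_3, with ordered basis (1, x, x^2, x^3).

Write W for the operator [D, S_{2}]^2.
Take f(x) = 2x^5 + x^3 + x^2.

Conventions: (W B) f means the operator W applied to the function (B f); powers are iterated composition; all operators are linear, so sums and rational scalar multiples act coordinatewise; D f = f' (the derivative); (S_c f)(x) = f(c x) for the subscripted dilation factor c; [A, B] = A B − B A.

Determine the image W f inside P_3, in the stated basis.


S_{2} f = 64x^5 + 8x^3 + 4x^2
D S_{2} f = 320x^4 + 24x^2 + 8x
D f = 10x^4 + 3x^2 + 2x
S_{2} D f = 160x^4 + 12x^2 + 4x
[D, S_{2}] f = 160x^4 + 12x^2 + 4x
S_{2} [D, S_{2}] f = 2560x^4 + 48x^2 + 8x
D S_{2} [D, S_{2}] f = 10240x^3 + 96x + 8
D [D, S_{2}] f = 640x^3 + 24x + 4
S_{2} D [D, S_{2}] f = 5120x^3 + 48x + 4
[D, S_{2}] [D, S_{2}] f = 5120x^3 + 48x + 4

the result is g(x) = 5120x^3 + 48x + 4


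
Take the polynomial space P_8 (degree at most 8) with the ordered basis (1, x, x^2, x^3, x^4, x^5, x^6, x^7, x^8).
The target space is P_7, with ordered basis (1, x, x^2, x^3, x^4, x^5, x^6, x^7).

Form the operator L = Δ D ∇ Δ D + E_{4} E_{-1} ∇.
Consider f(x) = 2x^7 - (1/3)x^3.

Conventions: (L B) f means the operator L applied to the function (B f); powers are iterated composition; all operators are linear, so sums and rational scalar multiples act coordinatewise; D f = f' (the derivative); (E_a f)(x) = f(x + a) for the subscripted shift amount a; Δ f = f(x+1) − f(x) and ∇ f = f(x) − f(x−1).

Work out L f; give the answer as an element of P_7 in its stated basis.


D f = 14x^6 - x^2
Δ D f = 84x^5 + 210x^4 + 280x^3 + 210x^2 + 82x + 13
∇ (Δ D) f = 420x^4 + 420x^2 + 26
D ∇ (Δ D) f = 1680x^3 + 840x
Δ D ∇ (Δ D) f = 5040x^2 + 5040x + 2520
∇ f = 14x^6 - 42x^5 + 70x^4 - 70x^3 + 41x^2 - 13x + 5/3
E_{-1} ∇ f = 14x^6 - 126x^5 + 490x^4 - 1050x^3 + 1301x^2 - 879x + 755/3
E_{4} E_{-1} ∇ f = 14x^6 + 210x^5 + 1330x^4 + 4550x^3 + 8861x^2 + 9305x + 12335/3
(Δ D ∇ Δ D + E_{4} E_{-1} ∇) f = 14x^6 + 210x^5 + 1330x^4 + 4550x^3 + 13901x^2 + 14345x + 19895/3

the image equals g(x) = 14x^6 + 210x^5 + 1330x^4 + 4550x^3 + 13901x^2 + 14345x + 19895/3


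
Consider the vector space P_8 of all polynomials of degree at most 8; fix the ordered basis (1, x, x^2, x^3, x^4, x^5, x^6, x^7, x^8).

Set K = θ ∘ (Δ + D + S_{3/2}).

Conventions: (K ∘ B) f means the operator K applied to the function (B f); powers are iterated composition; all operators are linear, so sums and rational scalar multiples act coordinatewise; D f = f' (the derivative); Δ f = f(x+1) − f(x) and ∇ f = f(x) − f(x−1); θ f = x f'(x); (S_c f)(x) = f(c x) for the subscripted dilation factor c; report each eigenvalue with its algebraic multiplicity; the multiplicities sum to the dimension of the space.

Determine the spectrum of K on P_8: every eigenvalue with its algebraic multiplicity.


λ = 0 (multiplicity 1), λ = 3/2 (multiplicity 1), λ = 9/2 (multiplicity 1), λ = 81/8 (multiplicity 1), λ = 81/4 (multiplicity 1), λ = 1215/32 (multiplicity 1), λ = 2187/32 (multiplicity 1), λ = 15309/128 (multiplicity 1), λ = 6561/32 (multiplicity 1)

image of 1: 0
image of x: (3/2)x
image of x^2: (9/2)x^2 + 4x
image of x^3: (81/8)x^3 + 12x^2 + 3x
image of x^4: (81/4)x^4 + 24x^3 + 12x^2 + 4x
image of x^5: (1215/32)x^5 + 40x^4 + 30x^3 + 20x^2 + 5x
image of x^6: (2187/32)x^6 + 60x^5 + 60x^4 + 60x^3 + 30x^2 + 6x
image of x^7: (15309/128)x^7 + 84x^6 + 105x^5 + 140x^4 + 105x^3 + 42x^2 + 7x
image of x^8: (6561/32)x^8 + 112x^7 + 168x^6 + 280x^5 + 280x^4 + 168x^3 + 56x^2 + 8x
the matrix is upper triangular; its diagonal is (0, 3/2, 9/2, 81/8, 81/4, 1215/32, 2187/32, 15309/128, 6561/32)
for a triangular matrix the eigenvalues are the diagonal entries, with algebraic multiplicity their repetition count
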